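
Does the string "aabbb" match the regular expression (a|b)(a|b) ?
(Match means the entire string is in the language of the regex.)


|string| = 5; first = 'a'; last = 'b'

No, "aabbb" does not match (a|b)(a|b)


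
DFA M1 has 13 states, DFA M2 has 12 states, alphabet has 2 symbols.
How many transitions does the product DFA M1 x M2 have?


Product DFA has 13 * 12 = 156 states.
Each has 2 transitions: 156 * 2 = 312

312


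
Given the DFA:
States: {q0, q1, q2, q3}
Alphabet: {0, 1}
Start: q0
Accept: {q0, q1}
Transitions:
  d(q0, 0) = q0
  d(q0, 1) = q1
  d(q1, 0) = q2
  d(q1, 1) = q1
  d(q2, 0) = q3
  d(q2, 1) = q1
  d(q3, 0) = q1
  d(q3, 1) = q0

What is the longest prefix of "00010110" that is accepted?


Run the DFA, marking each prefix where the state is accepting:
  "" -> q0 [accept]
  "0" -> q0 [accept]
  "00" -> q0 [accept]
  "000" -> q0 [accept]
  "0001" -> q1 [accept]
  "00010" -> q2 [reject]
  "000101" -> q1 [accept]
  "0001011" -> q1 [accept]
  "00010110" -> q2 [reject]

"0001011"


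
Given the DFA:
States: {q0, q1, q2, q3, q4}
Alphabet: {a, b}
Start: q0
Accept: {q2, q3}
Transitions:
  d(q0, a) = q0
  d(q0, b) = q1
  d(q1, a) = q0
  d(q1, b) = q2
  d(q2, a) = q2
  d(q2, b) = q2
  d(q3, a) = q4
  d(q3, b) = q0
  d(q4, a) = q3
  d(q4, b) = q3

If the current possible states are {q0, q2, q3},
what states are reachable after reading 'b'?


Apply transition on 'b' from each current state:
  d(q0, b) = q1
  d(q2, b) = q2
  d(q3, b) = q0

{q0, q1, q2}


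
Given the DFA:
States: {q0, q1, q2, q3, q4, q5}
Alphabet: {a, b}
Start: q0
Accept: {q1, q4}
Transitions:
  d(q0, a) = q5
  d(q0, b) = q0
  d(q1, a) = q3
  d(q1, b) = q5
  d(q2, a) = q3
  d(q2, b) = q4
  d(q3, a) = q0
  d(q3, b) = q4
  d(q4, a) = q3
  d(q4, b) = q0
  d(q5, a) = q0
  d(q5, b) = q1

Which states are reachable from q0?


BFS from q0:
  layer 0: {q0}
  layer 1: {q5}
  layer 2: {q1}
  layer 3: {q3}
  layer 4: {q4}

{q0, q1, q3, q4, q5}


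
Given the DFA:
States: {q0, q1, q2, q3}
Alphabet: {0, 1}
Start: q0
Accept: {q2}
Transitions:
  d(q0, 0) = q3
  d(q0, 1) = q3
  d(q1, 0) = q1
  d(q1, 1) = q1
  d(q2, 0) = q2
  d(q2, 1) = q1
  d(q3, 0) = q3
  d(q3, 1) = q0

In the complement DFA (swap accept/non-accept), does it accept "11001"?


Trace: q0 -> q3 -> q0 -> q3 -> q3 -> q0
Final: q0
Original accept: {q2}
Complement: q0 is not in original accept

Yes, complement accepts (original rejects)


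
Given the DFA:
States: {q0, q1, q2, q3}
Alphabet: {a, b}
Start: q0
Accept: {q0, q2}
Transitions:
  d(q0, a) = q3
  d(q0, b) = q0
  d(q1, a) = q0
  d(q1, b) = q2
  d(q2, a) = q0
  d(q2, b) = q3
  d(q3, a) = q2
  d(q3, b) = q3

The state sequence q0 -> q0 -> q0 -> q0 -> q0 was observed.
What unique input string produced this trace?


Trace back each transition to find the symbol:
  q0 --[b]--> q0
  q0 --[b]--> q0
  q0 --[b]--> q0
  q0 --[b]--> q0

"bbbb"


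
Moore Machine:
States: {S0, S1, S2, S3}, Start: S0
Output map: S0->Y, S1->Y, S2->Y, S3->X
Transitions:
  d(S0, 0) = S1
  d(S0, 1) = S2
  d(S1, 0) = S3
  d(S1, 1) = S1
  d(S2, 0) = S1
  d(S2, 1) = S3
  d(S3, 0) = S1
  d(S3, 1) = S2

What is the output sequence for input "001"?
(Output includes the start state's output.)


Start: S0 (output Y)
  --0--> S1 (output Y)
  --0--> S3 (output X)
  --1--> S2 (output Y)

"YYXY"


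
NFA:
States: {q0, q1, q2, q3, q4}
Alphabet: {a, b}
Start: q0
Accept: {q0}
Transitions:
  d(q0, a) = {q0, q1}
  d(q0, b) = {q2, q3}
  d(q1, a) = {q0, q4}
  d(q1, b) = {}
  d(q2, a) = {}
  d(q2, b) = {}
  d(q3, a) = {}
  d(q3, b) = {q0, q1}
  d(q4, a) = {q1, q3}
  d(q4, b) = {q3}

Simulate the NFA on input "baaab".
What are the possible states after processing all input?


Start: {q0}
  --b--> {q2, q3}
  --a--> {}
  --a--> {}
  --a--> {}
  --b--> {}

{} (empty set, no valid transitions)


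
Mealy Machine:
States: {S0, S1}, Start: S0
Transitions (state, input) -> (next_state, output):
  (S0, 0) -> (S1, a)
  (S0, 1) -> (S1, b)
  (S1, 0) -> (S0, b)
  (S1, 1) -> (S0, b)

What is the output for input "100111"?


Step-by-step:
  (S0, 1) -> (S1, b)
  (S1, 0) -> (S0, b)
  (S0, 0) -> (S1, a)
  (S1, 1) -> (S0, b)
  (S0, 1) -> (S1, b)
  (S1, 1) -> (S0, b)

"bbabbb"


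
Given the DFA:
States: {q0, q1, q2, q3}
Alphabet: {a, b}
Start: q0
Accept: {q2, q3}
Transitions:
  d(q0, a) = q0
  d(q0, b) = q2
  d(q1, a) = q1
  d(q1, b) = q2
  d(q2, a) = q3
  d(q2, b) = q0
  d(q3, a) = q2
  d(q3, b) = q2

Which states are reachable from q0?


BFS from q0:
  layer 0: {q0}
  layer 1: {q2}
  layer 2: {q3}

{q0, q2, q3}


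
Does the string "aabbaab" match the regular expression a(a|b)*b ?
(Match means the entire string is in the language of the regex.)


|string| = 7; first = 'a'; last = 'b'

Yes, "aabbaab" matches a(a|b)*b


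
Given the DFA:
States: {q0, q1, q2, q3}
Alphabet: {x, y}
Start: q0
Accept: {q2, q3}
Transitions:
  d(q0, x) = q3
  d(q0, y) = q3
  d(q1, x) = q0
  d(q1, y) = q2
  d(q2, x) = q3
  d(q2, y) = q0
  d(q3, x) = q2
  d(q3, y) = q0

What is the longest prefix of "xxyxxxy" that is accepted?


Run the DFA, marking each prefix where the state is accepting:
  "" -> q0 [reject]
  "x" -> q3 [accept]
  "xx" -> q2 [accept]
  "xxy" -> q0 [reject]
  "xxyx" -> q3 [accept]
  "xxyxx" -> q2 [accept]
  "xxyxxx" -> q3 [accept]
  "xxyxxxy" -> q0 [reject]

"xxyxxx"


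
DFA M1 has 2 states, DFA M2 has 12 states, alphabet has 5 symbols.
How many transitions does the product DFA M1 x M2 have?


Product DFA has 2 * 12 = 24 states.
Each has 5 transitions: 24 * 5 = 120

120


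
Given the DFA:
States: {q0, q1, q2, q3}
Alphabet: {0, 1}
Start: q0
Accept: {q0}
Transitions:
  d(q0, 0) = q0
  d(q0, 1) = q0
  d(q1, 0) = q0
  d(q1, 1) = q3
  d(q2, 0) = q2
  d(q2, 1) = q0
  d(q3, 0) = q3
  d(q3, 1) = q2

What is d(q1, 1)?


Looking up transition d(q1, 1)

q3


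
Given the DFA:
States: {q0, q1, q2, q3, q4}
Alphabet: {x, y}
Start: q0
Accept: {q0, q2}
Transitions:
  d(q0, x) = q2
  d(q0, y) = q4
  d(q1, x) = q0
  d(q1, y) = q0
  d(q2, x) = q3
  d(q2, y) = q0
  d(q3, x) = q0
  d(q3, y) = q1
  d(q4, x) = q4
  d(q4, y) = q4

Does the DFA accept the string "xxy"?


Trace: q0 -> q2 -> q3 -> q1
Final state: q1
Accept states: {q0, q2}

No, rejected (final state q1 is not an accept state)


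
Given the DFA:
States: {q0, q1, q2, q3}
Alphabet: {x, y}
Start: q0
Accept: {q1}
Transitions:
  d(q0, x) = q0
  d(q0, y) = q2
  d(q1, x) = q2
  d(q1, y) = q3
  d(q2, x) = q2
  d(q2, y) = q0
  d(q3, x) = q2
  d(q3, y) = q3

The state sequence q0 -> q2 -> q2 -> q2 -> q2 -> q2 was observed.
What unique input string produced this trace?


Trace back each transition to find the symbol:
  q0 --[y]--> q2
  q2 --[x]--> q2
  q2 --[x]--> q2
  q2 --[x]--> q2
  q2 --[x]--> q2

"yxxxx"


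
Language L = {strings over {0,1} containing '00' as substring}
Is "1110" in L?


'00' does not occur

No, "1110" is not in L


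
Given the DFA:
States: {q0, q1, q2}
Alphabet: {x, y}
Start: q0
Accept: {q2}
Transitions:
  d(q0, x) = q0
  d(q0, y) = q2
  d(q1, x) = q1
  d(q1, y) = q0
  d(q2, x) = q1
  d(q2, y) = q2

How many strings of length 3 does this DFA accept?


Enumerating all length-3 strings:
  "xxx" -> q0 [reject]
  "xxy" -> q2 [accept]
  "xyx" -> q1 [reject]
  "xyy" -> q2 [accept]
  "yxx" -> q1 [reject]
  "yxy" -> q0 [reject]
  "yyx" -> q1 [reject]
  "yyy" -> q2 [accept]

3 out of 8


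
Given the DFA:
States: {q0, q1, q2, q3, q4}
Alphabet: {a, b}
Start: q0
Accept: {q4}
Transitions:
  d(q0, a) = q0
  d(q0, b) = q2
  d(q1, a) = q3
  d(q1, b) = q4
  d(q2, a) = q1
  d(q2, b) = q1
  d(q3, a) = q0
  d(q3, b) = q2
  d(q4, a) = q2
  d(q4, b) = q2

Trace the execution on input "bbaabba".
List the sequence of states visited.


Input: bbaabba
d(q0, b) = q2
d(q2, b) = q1
d(q1, a) = q3
d(q3, a) = q0
d(q0, b) = q2
d(q2, b) = q1
d(q1, a) = q3


q0 -> q2 -> q1 -> q3 -> q0 -> q2 -> q1 -> q3


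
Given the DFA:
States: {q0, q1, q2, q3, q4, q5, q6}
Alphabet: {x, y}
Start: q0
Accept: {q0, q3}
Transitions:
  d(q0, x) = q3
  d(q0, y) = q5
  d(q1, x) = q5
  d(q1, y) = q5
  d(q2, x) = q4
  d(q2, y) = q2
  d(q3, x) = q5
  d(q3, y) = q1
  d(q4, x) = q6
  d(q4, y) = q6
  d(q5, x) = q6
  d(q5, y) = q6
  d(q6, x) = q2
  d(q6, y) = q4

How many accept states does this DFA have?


Accept states listed: {q0, q3}
Counting: q0(1) q3(2)

2


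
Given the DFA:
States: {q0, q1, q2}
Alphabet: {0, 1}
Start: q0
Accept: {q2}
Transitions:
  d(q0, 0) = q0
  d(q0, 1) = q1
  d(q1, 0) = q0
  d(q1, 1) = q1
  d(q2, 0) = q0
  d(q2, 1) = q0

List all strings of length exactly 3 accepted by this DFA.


All strings of length 3: 8 total
Accepted: 0

None


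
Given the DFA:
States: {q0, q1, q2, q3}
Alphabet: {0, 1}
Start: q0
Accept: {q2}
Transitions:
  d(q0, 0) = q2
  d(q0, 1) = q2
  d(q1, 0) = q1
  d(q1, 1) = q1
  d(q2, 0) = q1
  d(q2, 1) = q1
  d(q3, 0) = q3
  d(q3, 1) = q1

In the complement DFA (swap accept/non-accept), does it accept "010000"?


Trace: q0 -> q2 -> q1 -> q1 -> q1 -> q1 -> q1
Final: q1
Original accept: {q2}
Complement: q1 is not in original accept

Yes, complement accepts (original rejects)


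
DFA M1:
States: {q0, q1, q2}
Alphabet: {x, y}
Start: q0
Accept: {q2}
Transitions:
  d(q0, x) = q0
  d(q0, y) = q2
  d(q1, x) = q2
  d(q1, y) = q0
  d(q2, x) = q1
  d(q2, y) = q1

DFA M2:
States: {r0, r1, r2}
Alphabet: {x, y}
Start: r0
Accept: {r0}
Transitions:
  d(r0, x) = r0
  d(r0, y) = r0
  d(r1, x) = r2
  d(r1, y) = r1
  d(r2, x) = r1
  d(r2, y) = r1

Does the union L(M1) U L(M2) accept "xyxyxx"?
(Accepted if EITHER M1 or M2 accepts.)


M1: final=q0 accepted=False
M2: final=r0 accepted=True

Yes, union accepts


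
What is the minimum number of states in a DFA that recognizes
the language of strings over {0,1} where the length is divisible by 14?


States track (length) mod 14.
Need 14 states: one per remainder 0..13; accept = remainder 0.

14


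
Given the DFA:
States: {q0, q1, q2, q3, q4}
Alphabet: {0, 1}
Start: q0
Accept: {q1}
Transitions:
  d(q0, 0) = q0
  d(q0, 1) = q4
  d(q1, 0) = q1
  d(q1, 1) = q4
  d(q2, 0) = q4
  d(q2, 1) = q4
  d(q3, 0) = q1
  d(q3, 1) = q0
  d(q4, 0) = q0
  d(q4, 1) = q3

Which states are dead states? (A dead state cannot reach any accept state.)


Forward reachability from each state:
  q0 -> reaches accept state q1 (live)
  q1 -> reaches accept state q1 (live)
  q2 -> reaches accept state q1 (live)
  q3 -> reaches accept state q1 (live)
  q4 -> reaches accept state q1 (live)

None (all states can reach an accept state)


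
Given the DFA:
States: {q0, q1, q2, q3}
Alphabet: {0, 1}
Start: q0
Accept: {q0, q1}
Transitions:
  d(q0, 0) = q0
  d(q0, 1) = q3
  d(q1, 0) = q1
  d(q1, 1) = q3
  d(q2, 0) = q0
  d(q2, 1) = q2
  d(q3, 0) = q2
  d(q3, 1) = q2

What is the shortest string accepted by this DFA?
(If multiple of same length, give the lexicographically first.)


BFS by string length (lex-first path to each state shown):
  len 0: q0<-""
Found accept state at length 0.

"" (empty string)


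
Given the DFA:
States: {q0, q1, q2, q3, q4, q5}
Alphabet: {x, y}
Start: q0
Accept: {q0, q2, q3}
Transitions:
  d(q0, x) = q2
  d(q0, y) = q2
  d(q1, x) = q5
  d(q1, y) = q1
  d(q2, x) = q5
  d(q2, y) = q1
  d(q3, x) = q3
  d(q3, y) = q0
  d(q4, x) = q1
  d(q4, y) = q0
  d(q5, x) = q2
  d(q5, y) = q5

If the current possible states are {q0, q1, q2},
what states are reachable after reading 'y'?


Apply transition on 'y' from each current state:
  d(q0, y) = q2
  d(q1, y) = q1
  d(q2, y) = q1

{q1, q2}


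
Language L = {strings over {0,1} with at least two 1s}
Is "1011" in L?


count('1') = 3

Yes, "1011" is in L


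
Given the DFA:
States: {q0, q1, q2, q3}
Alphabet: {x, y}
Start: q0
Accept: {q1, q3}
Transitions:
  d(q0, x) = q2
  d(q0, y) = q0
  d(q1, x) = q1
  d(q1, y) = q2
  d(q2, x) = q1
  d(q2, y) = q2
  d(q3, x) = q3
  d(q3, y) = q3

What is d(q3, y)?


Looking up transition d(q3, y)

q3


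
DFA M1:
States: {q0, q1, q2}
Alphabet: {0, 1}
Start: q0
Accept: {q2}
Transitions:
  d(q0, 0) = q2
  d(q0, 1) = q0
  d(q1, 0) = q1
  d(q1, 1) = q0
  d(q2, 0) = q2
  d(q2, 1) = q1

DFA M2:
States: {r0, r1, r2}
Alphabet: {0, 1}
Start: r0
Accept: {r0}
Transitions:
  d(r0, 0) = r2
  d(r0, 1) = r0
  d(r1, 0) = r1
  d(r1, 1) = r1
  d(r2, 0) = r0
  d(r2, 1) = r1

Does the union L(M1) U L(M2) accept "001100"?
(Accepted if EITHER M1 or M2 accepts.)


M1: final=q2 accepted=True
M2: final=r0 accepted=True

Yes, union accepts


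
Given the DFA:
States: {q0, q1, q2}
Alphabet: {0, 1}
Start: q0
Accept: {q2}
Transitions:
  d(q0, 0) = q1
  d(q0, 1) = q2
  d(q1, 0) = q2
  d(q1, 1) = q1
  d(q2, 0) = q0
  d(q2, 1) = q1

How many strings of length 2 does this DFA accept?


Enumerating all length-2 strings:
  "00" -> q2 [accept]
  "01" -> q1 [reject]
  "10" -> q0 [reject]
  "11" -> q1 [reject]

1 out of 4


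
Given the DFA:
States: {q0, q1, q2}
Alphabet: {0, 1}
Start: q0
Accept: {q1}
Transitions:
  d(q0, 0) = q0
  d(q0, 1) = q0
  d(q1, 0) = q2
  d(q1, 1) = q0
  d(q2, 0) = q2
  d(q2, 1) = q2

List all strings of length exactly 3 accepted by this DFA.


All strings of length 3: 8 total
Accepted: 0

None


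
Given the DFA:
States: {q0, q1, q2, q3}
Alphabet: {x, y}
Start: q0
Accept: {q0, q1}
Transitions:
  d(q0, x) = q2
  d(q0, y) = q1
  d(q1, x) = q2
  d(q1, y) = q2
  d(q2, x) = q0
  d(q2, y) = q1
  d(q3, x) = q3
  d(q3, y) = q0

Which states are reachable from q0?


BFS from q0:
  layer 0: {q0}
  layer 1: {q1, q2}

{q0, q1, q2}


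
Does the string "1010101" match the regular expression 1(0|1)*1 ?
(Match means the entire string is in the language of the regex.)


|string| = 7; first = '1'; last = '1'

Yes, "1010101" matches 1(0|1)*1


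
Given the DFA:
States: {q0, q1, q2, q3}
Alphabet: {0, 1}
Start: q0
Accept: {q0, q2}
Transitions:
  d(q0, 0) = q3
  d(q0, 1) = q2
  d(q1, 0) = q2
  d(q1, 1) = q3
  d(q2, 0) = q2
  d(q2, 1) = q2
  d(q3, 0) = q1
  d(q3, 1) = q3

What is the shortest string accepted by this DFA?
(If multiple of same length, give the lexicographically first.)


BFS by string length (lex-first path to each state shown):
  len 0: q0<-""
Found accept state at length 0.

"" (empty string)


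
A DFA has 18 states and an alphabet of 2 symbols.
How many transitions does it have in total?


Each state has exactly one transition per symbol.
18 * 2 = 36

36


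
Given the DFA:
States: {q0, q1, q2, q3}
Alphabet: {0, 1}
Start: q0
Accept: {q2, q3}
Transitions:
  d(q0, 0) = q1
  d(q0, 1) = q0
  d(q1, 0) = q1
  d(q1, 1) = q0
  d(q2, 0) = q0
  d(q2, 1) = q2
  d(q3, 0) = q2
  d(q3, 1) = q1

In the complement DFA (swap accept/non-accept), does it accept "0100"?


Trace: q0 -> q1 -> q0 -> q1 -> q1
Final: q1
Original accept: {q2, q3}
Complement: q1 is not in original accept

Yes, complement accepts (original rejects)


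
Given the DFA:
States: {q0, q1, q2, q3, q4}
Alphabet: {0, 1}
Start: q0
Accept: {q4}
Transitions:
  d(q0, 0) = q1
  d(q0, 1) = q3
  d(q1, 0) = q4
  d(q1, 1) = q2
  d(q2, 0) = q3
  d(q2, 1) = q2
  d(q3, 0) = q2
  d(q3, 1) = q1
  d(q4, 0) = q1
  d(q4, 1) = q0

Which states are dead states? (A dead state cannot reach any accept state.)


Forward reachability from each state:
  q0 -> reaches accept state q4 (live)
  q1 -> reaches accept state q4 (live)
  q2 -> reaches accept state q4 (live)
  q3 -> reaches accept state q4 (live)
  q4 -> reaches accept state q4 (live)

None (all states can reach an accept state)


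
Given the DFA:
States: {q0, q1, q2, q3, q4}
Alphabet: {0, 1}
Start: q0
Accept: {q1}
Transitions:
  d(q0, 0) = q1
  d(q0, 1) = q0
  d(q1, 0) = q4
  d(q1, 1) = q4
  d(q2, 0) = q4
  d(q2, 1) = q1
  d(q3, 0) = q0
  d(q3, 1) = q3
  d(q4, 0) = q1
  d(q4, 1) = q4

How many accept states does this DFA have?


Accept states listed: {q1}
Counting: q1(1)

1


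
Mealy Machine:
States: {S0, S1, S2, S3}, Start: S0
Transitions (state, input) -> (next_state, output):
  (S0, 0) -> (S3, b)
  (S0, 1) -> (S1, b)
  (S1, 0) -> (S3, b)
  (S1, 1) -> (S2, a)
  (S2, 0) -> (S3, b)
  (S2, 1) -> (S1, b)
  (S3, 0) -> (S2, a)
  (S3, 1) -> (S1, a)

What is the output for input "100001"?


Step-by-step:
  (S0, 1) -> (S1, b)
  (S1, 0) -> (S3, b)
  (S3, 0) -> (S2, a)
  (S2, 0) -> (S3, b)
  (S3, 0) -> (S2, a)
  (S2, 1) -> (S1, b)

"bbabab"


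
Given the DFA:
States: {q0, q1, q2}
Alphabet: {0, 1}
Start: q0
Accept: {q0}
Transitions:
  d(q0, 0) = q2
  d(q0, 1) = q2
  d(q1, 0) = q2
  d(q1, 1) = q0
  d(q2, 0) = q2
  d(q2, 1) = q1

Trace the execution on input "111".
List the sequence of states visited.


Input: 111
d(q0, 1) = q2
d(q2, 1) = q1
d(q1, 1) = q0


q0 -> q2 -> q1 -> q0


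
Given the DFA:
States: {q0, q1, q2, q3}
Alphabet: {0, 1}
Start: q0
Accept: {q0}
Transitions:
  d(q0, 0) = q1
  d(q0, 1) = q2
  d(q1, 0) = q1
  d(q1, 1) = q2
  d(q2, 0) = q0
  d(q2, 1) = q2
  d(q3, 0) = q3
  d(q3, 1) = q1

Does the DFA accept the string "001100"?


Trace: q0 -> q1 -> q1 -> q2 -> q2 -> q0 -> q1
Final state: q1
Accept states: {q0}

No, rejected (final state q1 is not an accept state)


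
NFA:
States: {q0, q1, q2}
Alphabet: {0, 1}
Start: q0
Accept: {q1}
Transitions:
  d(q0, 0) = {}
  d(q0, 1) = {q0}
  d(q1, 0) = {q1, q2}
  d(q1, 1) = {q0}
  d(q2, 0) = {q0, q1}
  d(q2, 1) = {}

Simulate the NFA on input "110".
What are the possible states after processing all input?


Start: {q0}
  --1--> {q0}
  --1--> {q0}
  --0--> {}

{} (empty set, no valid transitions)


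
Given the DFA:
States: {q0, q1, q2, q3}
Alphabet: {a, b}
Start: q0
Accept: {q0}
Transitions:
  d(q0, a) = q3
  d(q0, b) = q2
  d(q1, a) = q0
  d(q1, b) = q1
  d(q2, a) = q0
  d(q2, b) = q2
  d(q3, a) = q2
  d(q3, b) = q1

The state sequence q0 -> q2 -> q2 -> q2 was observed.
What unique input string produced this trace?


Trace back each transition to find the symbol:
  q0 --[b]--> q2
  q2 --[b]--> q2
  q2 --[b]--> q2

"bbb"


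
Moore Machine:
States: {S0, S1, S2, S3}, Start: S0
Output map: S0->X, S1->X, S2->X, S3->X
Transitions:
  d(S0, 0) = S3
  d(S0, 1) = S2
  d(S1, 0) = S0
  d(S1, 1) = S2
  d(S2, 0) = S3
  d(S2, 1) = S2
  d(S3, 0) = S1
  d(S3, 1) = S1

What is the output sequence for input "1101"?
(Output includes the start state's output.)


Start: S0 (output X)
  --1--> S2 (output X)
  --1--> S2 (output X)
  --0--> S3 (output X)
  --1--> S1 (output X)

"XXXXX"


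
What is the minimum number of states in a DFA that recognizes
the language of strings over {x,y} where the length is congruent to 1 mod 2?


States track (length) mod 2.
Need 2 states: one per remainder 0..1; accept = remainder 1.

2


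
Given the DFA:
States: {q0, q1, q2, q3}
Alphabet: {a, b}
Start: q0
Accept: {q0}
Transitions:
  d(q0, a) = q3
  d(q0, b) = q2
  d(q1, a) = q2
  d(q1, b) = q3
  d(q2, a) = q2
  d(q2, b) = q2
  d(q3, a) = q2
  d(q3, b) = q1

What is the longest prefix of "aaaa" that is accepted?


Run the DFA, marking each prefix where the state is accepting:
  "" -> q0 [accept]
  "a" -> q3 [reject]
  "aa" -> q2 [reject]
  "aaa" -> q2 [reject]
  "aaaa" -> q2 [reject]

""


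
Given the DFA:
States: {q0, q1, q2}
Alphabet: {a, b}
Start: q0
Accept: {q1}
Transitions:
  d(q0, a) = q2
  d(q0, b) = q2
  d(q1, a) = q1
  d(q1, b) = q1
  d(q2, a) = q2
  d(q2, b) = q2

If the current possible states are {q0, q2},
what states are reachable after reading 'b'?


Apply transition on 'b' from each current state:
  d(q0, b) = q2
  d(q2, b) = q2

{q2}


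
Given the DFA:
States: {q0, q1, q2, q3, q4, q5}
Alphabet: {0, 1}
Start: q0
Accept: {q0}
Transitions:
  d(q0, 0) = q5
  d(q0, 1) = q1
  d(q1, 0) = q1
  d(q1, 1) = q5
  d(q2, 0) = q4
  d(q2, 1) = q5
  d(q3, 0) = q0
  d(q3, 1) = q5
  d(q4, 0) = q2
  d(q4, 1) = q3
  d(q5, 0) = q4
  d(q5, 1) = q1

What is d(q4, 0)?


Looking up transition d(q4, 0)

q2


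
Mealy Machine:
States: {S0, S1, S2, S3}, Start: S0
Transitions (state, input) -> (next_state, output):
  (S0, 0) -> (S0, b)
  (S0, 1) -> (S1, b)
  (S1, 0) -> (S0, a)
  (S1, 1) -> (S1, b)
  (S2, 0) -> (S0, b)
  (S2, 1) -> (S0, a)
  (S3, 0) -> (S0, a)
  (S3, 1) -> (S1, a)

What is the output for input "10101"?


Step-by-step:
  (S0, 1) -> (S1, b)
  (S1, 0) -> (S0, a)
  (S0, 1) -> (S1, b)
  (S1, 0) -> (S0, a)
  (S0, 1) -> (S1, b)

"babab"


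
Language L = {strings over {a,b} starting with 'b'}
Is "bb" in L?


first symbol = 'b'

Yes, "bb" is in L


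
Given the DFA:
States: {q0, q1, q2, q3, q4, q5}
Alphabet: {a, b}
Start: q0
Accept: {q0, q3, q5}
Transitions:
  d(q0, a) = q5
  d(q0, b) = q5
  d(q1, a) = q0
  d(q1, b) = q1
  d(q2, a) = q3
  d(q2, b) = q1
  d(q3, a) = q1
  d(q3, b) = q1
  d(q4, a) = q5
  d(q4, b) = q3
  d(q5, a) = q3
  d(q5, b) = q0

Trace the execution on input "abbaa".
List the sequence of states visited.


Input: abbaa
d(q0, a) = q5
d(q5, b) = q0
d(q0, b) = q5
d(q5, a) = q3
d(q3, a) = q1


q0 -> q5 -> q0 -> q5 -> q3 -> q1


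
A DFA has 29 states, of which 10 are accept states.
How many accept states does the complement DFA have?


Complement swaps accept and non-accept states.
29 - 10 = 19

19


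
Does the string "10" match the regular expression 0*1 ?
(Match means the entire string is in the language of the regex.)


|string| = 2; first = '1'; last = '0'

No, "10" does not match 0*1


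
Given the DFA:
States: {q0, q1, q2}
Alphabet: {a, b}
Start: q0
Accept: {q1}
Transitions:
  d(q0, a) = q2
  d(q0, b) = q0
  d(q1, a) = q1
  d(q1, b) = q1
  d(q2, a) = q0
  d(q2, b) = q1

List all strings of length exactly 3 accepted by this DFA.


All strings of length 3: 8 total
Accepted: 3

"aba", "abb", "bab"


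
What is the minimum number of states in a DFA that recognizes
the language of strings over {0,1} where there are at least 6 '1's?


States: count = 0, 1, ..., 5, and a final '>= 6' state.
Total: 6 + 1 = 7. Accept = '>= 6' state.

7


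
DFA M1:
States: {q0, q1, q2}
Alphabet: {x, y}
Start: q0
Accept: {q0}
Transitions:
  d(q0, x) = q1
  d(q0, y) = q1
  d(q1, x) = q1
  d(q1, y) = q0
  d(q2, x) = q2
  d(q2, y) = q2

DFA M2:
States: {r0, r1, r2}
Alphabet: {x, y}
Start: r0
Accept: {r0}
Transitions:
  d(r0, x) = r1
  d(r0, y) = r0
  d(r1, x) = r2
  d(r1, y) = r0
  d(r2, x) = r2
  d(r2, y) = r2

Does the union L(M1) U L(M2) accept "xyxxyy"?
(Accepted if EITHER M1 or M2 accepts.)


M1: final=q1 accepted=False
M2: final=r2 accepted=False

No, union rejects (neither accepts)


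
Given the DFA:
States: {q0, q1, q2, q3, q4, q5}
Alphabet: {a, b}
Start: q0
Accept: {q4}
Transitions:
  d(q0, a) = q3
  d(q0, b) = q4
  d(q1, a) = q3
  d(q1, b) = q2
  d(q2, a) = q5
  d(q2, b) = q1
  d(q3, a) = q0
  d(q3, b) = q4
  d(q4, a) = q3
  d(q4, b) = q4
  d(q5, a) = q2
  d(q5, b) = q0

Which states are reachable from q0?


BFS from q0:
  layer 0: {q0}
  layer 1: {q3, q4}

{q0, q3, q4}


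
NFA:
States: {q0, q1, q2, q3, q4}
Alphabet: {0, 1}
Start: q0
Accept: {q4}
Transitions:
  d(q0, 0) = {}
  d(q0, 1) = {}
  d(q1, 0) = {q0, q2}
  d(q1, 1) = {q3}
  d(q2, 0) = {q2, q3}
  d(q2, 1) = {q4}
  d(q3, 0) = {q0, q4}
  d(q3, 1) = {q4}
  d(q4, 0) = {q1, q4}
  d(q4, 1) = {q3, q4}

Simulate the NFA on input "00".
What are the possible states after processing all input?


Start: {q0}
  --0--> {}
  --0--> {}

{} (empty set, no valid transitions)


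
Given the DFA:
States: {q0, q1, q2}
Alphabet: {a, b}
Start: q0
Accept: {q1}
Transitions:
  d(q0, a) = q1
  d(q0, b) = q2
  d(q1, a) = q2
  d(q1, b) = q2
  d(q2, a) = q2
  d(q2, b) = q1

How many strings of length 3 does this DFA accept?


Enumerating all length-3 strings:
  "aaa" -> q2 [reject]
  "aab" -> q1 [accept]
  "aba" -> q2 [reject]
  "abb" -> q1 [accept]
  "baa" -> q2 [reject]
  "bab" -> q1 [accept]
  "bba" -> q2 [reject]
  "bbb" -> q2 [reject]

3 out of 8


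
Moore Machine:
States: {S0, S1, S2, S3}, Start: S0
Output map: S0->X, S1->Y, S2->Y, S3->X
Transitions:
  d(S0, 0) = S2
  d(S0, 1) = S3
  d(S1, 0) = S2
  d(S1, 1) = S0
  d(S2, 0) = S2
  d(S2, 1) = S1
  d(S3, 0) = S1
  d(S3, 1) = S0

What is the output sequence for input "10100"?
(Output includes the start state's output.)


Start: S0 (output X)
  --1--> S3 (output X)
  --0--> S1 (output Y)
  --1--> S0 (output X)
  --0--> S2 (output Y)
  --0--> S2 (output Y)

"XXYXYY"


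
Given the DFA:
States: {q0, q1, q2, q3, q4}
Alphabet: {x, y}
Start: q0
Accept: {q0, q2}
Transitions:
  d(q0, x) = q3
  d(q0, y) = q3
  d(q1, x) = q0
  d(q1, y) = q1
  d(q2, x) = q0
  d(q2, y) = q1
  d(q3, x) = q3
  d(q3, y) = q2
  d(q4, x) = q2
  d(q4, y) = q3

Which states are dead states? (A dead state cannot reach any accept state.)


Forward reachability from each state:
  q0 -> reaches accept state q0 (live)
  q1 -> reaches accept state q0 (live)
  q2 -> reaches accept state q0 (live)
  q3 -> reaches accept state q0 (live)
  q4 -> reaches accept state q0 (live)

None (all states can reach an accept state)


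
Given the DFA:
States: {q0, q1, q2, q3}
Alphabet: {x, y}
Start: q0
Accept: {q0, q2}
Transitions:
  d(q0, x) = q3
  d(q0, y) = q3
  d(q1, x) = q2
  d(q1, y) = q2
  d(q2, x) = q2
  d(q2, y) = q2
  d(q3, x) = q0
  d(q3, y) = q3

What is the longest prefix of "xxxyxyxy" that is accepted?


Run the DFA, marking each prefix where the state is accepting:
  "" -> q0 [accept]
  "x" -> q3 [reject]
  "xx" -> q0 [accept]
  "xxx" -> q3 [reject]
  "xxxy" -> q3 [reject]
  "xxxyx" -> q0 [accept]
  "xxxyxy" -> q3 [reject]
  "xxxyxyx" -> q0 [accept]
  "xxxyxyxy" -> q3 [reject]

"xxxyxyx"


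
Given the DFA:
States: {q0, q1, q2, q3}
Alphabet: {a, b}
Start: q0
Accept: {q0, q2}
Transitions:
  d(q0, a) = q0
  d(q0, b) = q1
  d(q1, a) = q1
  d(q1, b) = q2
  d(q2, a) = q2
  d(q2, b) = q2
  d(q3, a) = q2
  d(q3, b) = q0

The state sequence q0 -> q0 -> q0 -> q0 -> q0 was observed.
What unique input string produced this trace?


Trace back each transition to find the symbol:
  q0 --[a]--> q0
  q0 --[a]--> q0
  q0 --[a]--> q0
  q0 --[a]--> q0

"aaaa"


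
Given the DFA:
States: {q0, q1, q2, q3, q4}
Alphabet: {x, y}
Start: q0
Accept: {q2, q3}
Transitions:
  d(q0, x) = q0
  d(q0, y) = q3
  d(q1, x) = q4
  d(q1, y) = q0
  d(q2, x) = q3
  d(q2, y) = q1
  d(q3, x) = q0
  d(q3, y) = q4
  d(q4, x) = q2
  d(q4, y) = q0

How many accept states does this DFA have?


Accept states listed: {q2, q3}
Counting: q2(1) q3(2)

2


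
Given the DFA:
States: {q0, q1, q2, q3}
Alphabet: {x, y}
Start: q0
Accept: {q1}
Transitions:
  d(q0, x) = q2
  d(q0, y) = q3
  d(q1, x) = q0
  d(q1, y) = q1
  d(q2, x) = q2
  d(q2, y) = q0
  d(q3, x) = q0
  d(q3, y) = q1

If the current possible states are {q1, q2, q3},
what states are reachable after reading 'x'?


Apply transition on 'x' from each current state:
  d(q1, x) = q0
  d(q2, x) = q2
  d(q3, x) = q0

{q0, q2}


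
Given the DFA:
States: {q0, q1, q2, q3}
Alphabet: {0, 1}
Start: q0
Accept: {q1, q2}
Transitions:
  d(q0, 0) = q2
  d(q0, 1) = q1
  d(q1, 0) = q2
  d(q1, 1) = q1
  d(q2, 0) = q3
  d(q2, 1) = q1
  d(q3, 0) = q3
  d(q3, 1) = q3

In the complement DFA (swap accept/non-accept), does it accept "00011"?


Trace: q0 -> q2 -> q3 -> q3 -> q3 -> q3
Final: q3
Original accept: {q1, q2}
Complement: q3 is not in original accept

Yes, complement accepts (original rejects)


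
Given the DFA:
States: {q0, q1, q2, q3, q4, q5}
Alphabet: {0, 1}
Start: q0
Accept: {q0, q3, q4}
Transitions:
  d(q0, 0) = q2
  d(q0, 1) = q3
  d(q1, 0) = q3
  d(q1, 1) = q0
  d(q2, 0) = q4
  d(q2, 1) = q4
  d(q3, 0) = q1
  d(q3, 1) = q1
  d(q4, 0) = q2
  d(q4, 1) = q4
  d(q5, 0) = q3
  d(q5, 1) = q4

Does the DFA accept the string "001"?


Trace: q0 -> q2 -> q4 -> q4
Final state: q4
Accept states: {q0, q3, q4}

Yes, accepted (final state q4 is an accept state)


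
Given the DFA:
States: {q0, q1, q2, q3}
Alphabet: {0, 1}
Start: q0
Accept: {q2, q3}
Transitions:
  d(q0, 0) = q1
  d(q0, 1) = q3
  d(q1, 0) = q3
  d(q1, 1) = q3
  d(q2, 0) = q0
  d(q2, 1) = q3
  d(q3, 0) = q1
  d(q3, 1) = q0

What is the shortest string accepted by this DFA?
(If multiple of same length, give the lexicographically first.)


BFS by string length (lex-first path to each state shown):
  len 0: q0<-""
  len 1: q1<-"0", q3<-"1"
Found accept state at length 1.

"1"


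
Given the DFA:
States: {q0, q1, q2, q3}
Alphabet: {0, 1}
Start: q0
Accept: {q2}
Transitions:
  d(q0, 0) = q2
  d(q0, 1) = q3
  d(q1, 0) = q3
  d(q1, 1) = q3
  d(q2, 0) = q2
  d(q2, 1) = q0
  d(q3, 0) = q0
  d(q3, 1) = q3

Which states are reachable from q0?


BFS from q0:
  layer 0: {q0}
  layer 1: {q2, q3}

{q0, q2, q3}


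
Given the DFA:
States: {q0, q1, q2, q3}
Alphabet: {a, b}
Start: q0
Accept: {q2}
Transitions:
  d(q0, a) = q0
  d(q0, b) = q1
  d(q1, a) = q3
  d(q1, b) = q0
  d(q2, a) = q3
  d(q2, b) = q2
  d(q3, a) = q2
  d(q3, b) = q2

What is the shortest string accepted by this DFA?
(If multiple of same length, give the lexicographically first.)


BFS by string length (lex-first path to each state shown):
  len 0: q0<-""
  len 1: q0<-"a", q1<-"b"
  len 2: q0<-"aa", q1<-"ab", q3<-"ba"
  len 3: q0<-"aaa", q1<-"aab", q2<-"baa", q3<-"aba"
Found accept state at length 3.

"baa"


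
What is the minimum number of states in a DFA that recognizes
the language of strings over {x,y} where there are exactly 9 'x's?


States: count = 0, 1, ..., 9 (that's 10 states), plus a dead state for count > 9.
Total: 10 + 1 = 11. Accept = count-9 state.

11


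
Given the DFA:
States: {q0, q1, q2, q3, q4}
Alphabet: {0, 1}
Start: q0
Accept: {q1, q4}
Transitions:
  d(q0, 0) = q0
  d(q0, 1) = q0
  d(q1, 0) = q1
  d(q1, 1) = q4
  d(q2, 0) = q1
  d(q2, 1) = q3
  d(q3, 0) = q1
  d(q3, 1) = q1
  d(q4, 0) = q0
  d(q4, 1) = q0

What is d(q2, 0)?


Looking up transition d(q2, 0)

q1


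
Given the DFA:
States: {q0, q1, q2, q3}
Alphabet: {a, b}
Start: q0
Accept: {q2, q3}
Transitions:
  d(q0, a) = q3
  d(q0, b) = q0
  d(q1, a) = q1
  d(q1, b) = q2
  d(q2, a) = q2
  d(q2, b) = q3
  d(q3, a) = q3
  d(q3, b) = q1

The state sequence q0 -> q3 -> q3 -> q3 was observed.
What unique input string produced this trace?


Trace back each transition to find the symbol:
  q0 --[a]--> q3
  q3 --[a]--> q3
  q3 --[a]--> q3

"aaa"


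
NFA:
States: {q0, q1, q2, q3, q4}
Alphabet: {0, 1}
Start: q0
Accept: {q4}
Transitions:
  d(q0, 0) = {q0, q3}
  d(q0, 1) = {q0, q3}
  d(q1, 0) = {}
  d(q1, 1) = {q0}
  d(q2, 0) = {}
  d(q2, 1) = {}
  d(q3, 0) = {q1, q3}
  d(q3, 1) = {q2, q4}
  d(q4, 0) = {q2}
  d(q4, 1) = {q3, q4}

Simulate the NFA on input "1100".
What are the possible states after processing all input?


Start: {q0}
  --1--> {q0, q3}
  --1--> {q0, q2, q3, q4}
  --0--> {q0, q1, q2, q3}
  --0--> {q0, q1, q3}

{q0, q1, q3}


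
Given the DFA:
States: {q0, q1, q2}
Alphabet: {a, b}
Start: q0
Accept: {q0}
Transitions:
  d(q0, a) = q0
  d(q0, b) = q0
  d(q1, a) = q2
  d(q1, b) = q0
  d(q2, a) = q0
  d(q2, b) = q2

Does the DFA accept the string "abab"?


Trace: q0 -> q0 -> q0 -> q0 -> q0
Final state: q0
Accept states: {q0}

Yes, accepted (final state q0 is an accept state)


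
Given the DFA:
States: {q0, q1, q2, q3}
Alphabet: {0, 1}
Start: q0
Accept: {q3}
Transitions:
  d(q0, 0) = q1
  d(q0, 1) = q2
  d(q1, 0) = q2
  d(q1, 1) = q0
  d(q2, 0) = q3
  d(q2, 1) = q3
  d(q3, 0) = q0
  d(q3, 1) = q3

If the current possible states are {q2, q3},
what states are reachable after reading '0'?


Apply transition on '0' from each current state:
  d(q2, 0) = q3
  d(q3, 0) = q0

{q0, q3}


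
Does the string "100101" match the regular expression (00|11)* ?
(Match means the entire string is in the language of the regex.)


|string| = 6; first = '1'; last = '1'

No, "100101" does not match (00|11)*


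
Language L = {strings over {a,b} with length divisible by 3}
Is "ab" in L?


length = 2; 2 mod 3 = 2

No, "ab" is not in L


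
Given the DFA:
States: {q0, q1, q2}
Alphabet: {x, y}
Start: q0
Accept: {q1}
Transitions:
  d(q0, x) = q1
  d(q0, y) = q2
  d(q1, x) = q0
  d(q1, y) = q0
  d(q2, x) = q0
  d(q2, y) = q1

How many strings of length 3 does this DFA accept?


Enumerating all length-3 strings:
  "xxx" -> q1 [accept]
  "xxy" -> q2 [reject]
  "xyx" -> q1 [accept]
  "xyy" -> q2 [reject]
  "yxx" -> q1 [accept]
  "yxy" -> q2 [reject]
  "yyx" -> q0 [reject]
  "yyy" -> q0 [reject]

3 out of 8


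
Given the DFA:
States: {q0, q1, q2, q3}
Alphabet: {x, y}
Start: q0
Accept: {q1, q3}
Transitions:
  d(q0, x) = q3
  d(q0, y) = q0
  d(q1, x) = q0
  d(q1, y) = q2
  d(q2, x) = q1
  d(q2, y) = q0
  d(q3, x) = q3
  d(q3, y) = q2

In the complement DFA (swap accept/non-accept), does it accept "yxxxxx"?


Trace: q0 -> q0 -> q3 -> q3 -> q3 -> q3 -> q3
Final: q3
Original accept: {q1, q3}
Complement: q3 is in original accept

No, complement rejects (original accepts)


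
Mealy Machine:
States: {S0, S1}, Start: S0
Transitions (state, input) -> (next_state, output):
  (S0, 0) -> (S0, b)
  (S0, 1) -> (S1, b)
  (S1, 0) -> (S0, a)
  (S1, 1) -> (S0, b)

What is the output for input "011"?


Step-by-step:
  (S0, 0) -> (S0, b)
  (S0, 1) -> (S1, b)
  (S1, 1) -> (S0, b)

"bbb"


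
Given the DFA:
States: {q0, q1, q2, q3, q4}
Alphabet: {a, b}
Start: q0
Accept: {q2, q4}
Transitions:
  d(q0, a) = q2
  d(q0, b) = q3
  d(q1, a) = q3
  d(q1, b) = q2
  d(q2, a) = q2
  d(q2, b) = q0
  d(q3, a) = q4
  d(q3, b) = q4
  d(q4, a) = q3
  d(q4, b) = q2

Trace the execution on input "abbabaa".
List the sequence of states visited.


Input: abbabaa
d(q0, a) = q2
d(q2, b) = q0
d(q0, b) = q3
d(q3, a) = q4
d(q4, b) = q2
d(q2, a) = q2
d(q2, a) = q2


q0 -> q2 -> q0 -> q3 -> q4 -> q2 -> q2 -> q2


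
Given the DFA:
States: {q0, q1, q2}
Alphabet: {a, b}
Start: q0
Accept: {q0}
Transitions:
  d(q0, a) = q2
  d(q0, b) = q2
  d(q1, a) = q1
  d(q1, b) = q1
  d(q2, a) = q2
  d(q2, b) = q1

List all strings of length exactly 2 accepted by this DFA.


All strings of length 2: 4 total
Accepted: 0

None


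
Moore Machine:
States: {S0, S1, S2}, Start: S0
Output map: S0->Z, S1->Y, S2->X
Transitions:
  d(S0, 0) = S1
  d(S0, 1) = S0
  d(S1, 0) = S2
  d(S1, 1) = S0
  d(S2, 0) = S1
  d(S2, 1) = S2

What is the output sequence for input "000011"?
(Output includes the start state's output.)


Start: S0 (output Z)
  --0--> S1 (output Y)
  --0--> S2 (output X)
  --0--> S1 (output Y)
  --0--> S2 (output X)
  --1--> S2 (output X)
  --1--> S2 (output X)

"ZYXYXXX"


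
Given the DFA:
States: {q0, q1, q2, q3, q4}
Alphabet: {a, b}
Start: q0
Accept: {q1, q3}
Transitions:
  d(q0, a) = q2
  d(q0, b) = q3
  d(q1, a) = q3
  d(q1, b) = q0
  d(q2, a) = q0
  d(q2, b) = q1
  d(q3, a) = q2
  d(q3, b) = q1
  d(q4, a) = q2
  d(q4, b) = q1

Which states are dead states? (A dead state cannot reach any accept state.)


Forward reachability from each state:
  q0 -> reaches accept state q1 (live)
  q1 -> reaches accept state q1 (live)
  q2 -> reaches accept state q1 (live)
  q3 -> reaches accept state q1 (live)
  q4 -> reaches accept state q1 (live)

None (all states can reach an accept state)


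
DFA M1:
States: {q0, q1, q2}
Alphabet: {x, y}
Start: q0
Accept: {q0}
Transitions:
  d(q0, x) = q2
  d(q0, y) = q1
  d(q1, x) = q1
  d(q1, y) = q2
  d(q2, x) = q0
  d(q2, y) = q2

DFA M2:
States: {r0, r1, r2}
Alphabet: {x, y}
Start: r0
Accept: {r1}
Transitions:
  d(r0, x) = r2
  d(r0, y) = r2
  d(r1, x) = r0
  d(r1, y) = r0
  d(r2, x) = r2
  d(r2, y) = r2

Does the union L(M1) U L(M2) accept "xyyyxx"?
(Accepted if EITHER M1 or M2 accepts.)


M1: final=q2 accepted=False
M2: final=r2 accepted=False

No, union rejects (neither accepts)


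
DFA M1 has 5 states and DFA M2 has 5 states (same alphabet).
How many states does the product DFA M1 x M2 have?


Product construction pairs every M1 state with every M2 state.
5 * 5 = 25

25


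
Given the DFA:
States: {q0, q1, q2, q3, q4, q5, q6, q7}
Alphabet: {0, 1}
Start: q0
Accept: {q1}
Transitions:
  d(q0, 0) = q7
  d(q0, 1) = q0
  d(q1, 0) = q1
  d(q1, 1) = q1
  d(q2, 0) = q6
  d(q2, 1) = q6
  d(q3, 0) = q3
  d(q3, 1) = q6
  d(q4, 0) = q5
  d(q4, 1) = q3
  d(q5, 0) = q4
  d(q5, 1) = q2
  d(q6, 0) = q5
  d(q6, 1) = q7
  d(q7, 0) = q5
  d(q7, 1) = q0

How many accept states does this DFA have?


Accept states listed: {q1}
Counting: q1(1)

1


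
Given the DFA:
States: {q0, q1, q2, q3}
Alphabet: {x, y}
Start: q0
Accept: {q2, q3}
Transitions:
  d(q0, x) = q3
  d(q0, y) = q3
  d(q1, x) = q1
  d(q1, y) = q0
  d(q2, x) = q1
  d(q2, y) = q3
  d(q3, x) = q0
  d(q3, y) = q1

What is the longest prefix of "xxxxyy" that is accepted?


Run the DFA, marking each prefix where the state is accepting:
  "" -> q0 [reject]
  "x" -> q3 [accept]
  "xx" -> q0 [reject]
  "xxx" -> q3 [accept]
  "xxxx" -> q0 [reject]
  "xxxxy" -> q3 [accept]
  "xxxxyy" -> q1 [reject]

"xxxxy"


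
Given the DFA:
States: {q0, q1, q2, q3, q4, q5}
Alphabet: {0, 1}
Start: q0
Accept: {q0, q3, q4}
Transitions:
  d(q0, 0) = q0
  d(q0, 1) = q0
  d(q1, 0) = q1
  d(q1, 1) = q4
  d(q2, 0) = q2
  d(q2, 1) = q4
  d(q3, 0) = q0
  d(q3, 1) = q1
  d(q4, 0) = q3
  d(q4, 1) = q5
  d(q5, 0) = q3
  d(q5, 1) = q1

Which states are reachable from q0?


BFS from q0:
  layer 0: {q0}

{q0}


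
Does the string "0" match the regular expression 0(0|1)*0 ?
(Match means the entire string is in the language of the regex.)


|string| = 1; first = '0'; last = '0'

No, "0" does not match 0(0|1)*0


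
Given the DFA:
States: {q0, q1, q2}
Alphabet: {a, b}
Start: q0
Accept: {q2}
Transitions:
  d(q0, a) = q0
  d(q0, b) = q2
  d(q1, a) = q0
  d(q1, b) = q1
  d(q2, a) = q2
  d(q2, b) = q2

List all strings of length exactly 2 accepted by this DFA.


All strings of length 2: 4 total
Accepted: 3

"ab", "ba", "bb"


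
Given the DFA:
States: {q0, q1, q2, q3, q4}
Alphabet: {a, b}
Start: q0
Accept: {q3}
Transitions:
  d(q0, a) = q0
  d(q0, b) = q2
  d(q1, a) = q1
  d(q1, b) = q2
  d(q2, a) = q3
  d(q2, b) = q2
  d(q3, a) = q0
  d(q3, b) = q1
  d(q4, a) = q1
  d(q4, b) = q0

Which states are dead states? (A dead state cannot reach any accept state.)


Forward reachability from each state:
  q0 -> reaches accept state q3 (live)
  q1 -> reaches accept state q3 (live)
  q2 -> reaches accept state q3 (live)
  q3 -> reaches accept state q3 (live)
  q4 -> reaches accept state q3 (live)

None (all states can reach an accept state)


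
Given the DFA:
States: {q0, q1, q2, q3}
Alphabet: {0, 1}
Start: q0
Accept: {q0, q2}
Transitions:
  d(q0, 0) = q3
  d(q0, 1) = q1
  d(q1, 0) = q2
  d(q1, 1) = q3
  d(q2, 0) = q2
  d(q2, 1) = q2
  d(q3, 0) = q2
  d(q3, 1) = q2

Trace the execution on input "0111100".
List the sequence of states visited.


Input: 0111100
d(q0, 0) = q3
d(q3, 1) = q2
d(q2, 1) = q2
d(q2, 1) = q2
d(q2, 1) = q2
d(q2, 0) = q2
d(q2, 0) = q2


q0 -> q3 -> q2 -> q2 -> q2 -> q2 -> q2 -> q2


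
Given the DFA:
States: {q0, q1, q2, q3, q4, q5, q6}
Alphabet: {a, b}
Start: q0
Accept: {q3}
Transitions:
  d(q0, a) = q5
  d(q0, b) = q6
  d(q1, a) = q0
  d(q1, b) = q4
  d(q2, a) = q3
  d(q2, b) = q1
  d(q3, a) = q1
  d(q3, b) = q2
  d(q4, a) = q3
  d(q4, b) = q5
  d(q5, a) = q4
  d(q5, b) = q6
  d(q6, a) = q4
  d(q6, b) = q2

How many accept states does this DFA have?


Accept states listed: {q3}
Counting: q3(1)

1


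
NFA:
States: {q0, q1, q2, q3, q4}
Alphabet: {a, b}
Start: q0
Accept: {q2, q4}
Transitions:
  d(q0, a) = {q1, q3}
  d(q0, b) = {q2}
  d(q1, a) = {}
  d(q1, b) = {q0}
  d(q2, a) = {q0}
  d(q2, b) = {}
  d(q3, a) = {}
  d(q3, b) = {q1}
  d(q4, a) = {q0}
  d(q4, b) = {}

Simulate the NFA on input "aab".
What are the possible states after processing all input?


Start: {q0}
  --a--> {q1, q3}
  --a--> {}
  --b--> {}

{} (empty set, no valid transitions)


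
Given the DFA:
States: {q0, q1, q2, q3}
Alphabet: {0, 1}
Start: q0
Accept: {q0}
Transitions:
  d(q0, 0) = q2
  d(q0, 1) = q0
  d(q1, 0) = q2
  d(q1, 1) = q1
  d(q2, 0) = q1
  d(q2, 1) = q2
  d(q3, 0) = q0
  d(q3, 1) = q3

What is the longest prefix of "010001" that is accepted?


Run the DFA, marking each prefix where the state is accepting:
  "" -> q0 [accept]
  "0" -> q2 [reject]
  "01" -> q2 [reject]
  "010" -> q1 [reject]
  "0100" -> q2 [reject]
  "01000" -> q1 [reject]
  "010001" -> q1 [reject]

""


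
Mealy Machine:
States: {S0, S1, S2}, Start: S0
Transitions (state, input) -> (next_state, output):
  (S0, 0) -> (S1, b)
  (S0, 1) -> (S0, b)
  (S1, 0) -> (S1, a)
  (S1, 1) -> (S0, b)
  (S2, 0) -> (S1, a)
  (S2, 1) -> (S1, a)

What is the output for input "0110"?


Step-by-step:
  (S0, 0) -> (S1, b)
  (S1, 1) -> (S0, b)
  (S0, 1) -> (S0, b)
  (S0, 0) -> (S1, b)

"bbbb"
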